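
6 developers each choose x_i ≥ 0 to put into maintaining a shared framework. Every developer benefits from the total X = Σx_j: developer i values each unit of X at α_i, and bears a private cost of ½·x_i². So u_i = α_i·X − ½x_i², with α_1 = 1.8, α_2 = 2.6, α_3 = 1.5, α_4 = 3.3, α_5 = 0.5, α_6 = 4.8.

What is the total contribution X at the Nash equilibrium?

Developer i's FOC: ∂u_i/∂x_i = α_i − x_i = 0, so x_i* = α_i.
NE contributions = (1.8, 2.6, 1.5, 3.3, 0.5, 4.8); X = 14.5.

14.5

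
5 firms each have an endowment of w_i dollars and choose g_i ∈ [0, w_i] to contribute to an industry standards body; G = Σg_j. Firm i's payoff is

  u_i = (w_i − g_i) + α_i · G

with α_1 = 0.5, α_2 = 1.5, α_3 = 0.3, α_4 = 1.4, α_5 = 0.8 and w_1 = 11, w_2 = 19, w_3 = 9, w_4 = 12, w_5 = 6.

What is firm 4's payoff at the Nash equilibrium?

∂u_i/∂g_i = α_i − 1, so firm i contributes w_i if α_i > 1, else 0.
α_i > 1 for i ∈ {2, 4}; NE contributions (0, 19, 0, 12, 0), G = 31.
u_4 = (12 − 12) + 1.4·31 = 43.4.

43.4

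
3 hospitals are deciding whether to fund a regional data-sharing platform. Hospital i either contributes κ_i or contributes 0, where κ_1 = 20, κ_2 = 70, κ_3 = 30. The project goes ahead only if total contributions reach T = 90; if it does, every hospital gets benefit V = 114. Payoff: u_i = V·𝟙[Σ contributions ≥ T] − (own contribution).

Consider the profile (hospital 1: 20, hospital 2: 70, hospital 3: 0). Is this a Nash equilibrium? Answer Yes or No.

Total = 90 ≥ 90: provided.
Hospital 1 (pledges 20, payoff 94): dropping to 0 → total 70, payoff 0. No gain.
Hospital 2 (pledges 70, payoff 44): dropping to 0 → total 20, payoff 0. No gain.
Hospital 3 (pledges 0, payoff 114): pledging 30 → total 120, payoff 84. No gain.

Yes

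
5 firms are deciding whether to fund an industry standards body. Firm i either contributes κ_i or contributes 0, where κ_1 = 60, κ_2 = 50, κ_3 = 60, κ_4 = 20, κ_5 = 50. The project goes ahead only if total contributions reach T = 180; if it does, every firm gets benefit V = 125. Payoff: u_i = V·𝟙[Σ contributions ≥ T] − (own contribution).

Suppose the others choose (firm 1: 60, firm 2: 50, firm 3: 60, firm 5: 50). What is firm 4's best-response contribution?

Others' total = 220 ≥ 180; contributing adds cost 20 for no extra benefit.
Best response: 0.

0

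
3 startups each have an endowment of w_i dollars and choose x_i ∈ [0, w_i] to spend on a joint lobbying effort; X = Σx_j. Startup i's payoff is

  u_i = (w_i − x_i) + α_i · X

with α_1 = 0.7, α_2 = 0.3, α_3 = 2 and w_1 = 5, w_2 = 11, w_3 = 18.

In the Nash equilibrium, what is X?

∂u_i/∂x_i = α_i − 1, so startup i contributes w_i if α_i > 1, else 0.
α_i > 1 for i ∈ {3}; NE contributions (0, 0, 18), X = 18.

18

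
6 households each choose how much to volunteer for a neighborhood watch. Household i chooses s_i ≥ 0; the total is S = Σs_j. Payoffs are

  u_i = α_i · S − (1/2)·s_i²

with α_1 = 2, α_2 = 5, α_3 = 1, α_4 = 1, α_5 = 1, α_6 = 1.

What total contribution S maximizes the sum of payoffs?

Planner FOC: ∂(Σu_j)/∂s_i = (Σα_j) − s_i = 0, so s_i^SO = Σα_j = 11 for every i; S^SO = 66.

66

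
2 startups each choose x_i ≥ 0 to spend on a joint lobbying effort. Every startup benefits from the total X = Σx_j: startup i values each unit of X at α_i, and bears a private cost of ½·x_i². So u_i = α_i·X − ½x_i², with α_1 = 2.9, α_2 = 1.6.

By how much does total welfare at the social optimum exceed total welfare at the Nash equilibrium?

5.485

Startup i's FOC: ∂u_i/∂x_i = α_i − x_i = 0, so x_i* = α_i.
NE contributions = (2.9, 1.6); X = 4.5.
W^NE = (Σα)·X − ½Σα_i² = 4.5² − ½·10.97 = 14.765.
Planner sets x_i = Σα_j = 4.5 for every i, so X^SO = 2·4.5 = 9.
W^SO = (Σα)·X^SO − ½·2·(Σα)² = (2/2)·4.5² = 20.25.
Deadweight loss = W^SO − W^NE = 5.485.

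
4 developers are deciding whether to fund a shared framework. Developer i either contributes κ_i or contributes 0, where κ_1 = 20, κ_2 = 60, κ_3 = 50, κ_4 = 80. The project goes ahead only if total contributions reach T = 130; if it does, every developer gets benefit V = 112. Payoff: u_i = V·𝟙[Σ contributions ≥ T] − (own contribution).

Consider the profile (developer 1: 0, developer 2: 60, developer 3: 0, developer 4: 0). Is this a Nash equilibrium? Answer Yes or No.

No

Total = 60 < 130: not provided.
Developer 1 (pledges 0, payoff 0): pledging 20 → total 80, payoff -20. No gain.
Developer 2 (pledges 60, payoff -60): dropping to 0 → total 0, payoff 0. Profitable deviation.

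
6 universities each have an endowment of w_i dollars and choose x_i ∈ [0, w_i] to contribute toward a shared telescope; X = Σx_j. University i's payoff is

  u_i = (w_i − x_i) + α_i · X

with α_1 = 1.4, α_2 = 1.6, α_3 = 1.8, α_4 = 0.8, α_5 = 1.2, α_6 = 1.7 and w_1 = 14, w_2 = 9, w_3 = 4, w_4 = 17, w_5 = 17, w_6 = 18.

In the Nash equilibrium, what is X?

∂u_i/∂x_i = α_i − 1, so university i contributes w_i if α_i > 1, else 0.
α_i > 1 for i ∈ {1, 2, 3, 5, 6}; NE contributions (14, 9, 4, 0, 17, 18), X = 62.

62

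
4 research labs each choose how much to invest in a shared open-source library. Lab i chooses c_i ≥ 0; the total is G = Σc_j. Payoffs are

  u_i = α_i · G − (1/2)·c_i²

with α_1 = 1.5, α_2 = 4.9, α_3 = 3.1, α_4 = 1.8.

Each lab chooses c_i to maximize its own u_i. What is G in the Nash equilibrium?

11.3

Lab i's FOC: ∂u_i/∂c_i = α_i − c_i = 0, so c_i* = α_i.
NE contributions = (1.5, 4.9, 3.1, 1.8); G = 11.3.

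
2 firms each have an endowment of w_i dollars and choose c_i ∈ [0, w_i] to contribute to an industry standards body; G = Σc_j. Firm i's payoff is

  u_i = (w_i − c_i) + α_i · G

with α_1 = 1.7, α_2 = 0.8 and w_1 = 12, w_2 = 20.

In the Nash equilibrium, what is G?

∂u_i/∂c_i = α_i − 1, so firm i contributes w_i if α_i > 1, else 0.
α_i > 1 for i ∈ {1}; NE contributions (12, 0), G = 12.

12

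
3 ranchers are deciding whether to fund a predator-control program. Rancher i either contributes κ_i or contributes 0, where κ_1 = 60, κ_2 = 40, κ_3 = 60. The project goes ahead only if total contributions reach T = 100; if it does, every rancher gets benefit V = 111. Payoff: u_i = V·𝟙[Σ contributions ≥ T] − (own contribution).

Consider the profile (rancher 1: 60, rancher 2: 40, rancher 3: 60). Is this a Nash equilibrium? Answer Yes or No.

No

Total = 160 ≥ 100: provided.
Rancher 1 (pledges 60, payoff 51): dropping to 0 → total 100, payoff 111. Profitable deviation.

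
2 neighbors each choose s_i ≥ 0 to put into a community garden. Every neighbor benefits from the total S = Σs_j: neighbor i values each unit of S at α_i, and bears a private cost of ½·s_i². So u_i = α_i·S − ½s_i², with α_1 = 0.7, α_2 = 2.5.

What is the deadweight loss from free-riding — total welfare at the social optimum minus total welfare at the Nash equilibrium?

3.37

Neighbor i's FOC: ∂u_i/∂s_i = α_i − s_i = 0, so s_i* = α_i.
NE contributions = (0.7, 2.5); S = 3.2.
W^NE = (Σα)·S − ½Σα_i² = 3.2² − ½·6.74 = 6.87.
Planner sets s_i = Σα_j = 3.2 for every i, so S^SO = 2·3.2 = 6.4.
W^SO = (Σα)·S^SO − ½·2·(Σα)² = (2/2)·3.2² = 10.24.
Deadweight loss = W^SO − W^NE = 3.37.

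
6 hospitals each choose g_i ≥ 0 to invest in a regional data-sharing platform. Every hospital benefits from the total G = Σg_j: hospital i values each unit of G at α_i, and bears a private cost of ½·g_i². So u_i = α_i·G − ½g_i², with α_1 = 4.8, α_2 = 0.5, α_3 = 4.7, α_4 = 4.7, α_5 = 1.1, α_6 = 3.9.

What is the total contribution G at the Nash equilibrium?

19.7

Hospital i's FOC: ∂u_i/∂g_i = α_i − g_i = 0, so g_i* = α_i.
NE contributions = (4.8, 0.5, 4.7, 4.7, 1.1, 3.9); G = 19.7.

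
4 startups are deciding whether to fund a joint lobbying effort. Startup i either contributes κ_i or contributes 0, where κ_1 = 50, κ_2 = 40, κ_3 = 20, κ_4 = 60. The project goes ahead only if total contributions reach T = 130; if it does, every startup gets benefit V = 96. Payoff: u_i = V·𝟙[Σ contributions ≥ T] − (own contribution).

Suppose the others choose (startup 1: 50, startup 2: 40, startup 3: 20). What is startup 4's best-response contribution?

Others' total = 110. Contributing 60 brings total to 170 ≥ 130: gain V − κ_4 = 36.
Best response: 60.

60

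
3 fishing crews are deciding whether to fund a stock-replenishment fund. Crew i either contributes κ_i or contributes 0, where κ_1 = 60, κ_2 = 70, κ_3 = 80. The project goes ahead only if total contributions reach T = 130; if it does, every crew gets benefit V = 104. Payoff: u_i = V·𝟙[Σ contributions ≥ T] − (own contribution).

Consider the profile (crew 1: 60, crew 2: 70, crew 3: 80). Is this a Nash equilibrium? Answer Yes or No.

Total = 210 ≥ 130: provided.
Crew 1 (pledges 60, payoff 44): dropping to 0 → total 150, payoff 104. Profitable deviation.

No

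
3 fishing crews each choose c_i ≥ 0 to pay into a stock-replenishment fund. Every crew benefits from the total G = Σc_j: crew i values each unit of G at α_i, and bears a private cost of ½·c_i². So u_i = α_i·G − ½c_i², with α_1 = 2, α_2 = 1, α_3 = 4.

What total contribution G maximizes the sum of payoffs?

21

Planner FOC: ∂(Σu_j)/∂c_i = (Σα_j) − c_i = 0, so c_i^SO = Σα_j = 7 for every i; G^SO = 21.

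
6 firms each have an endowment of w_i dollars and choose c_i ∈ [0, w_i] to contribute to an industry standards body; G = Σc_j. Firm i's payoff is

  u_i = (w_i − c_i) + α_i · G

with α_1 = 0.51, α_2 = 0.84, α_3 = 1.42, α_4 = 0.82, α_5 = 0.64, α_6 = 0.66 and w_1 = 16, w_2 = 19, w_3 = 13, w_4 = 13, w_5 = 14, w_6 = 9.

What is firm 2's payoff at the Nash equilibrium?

∂u_i/∂c_i = α_i − 1, so firm i contributes w_i if α_i > 1, else 0.
α_i > 1 for i ∈ {3}; NE contributions (0, 0, 13, 0, 0, 0), G = 13.
u_2 = (19 − 0) + 0.84·13 = 29.92.

29.92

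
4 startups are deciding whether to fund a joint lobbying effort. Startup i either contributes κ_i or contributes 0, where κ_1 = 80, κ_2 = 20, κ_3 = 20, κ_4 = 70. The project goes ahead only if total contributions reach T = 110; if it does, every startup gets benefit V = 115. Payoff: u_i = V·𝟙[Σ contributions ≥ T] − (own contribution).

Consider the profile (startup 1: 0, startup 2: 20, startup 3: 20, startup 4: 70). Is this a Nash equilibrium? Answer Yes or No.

Total = 110 ≥ 110: provided.
Startup 1 (pledges 0, payoff 115): pledging 80 → total 190, payoff 35. No gain.
Startup 2 (pledges 20, payoff 95): dropping to 0 → total 90, payoff 0. No gain.
Startup 3 (pledges 20, payoff 95): dropping to 0 → total 90, payoff 0. No gain.
Startup 4 (pledges 70, payoff 45): dropping to 0 → total 40, payoff 0. No gain.

Yes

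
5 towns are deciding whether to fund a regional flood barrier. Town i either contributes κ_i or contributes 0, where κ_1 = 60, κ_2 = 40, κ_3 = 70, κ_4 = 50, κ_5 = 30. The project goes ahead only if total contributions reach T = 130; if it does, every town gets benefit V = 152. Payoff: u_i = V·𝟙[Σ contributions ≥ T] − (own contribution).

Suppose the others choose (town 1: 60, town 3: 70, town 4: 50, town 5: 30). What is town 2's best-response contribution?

0

Others' total = 210 ≥ 130; contributing adds cost 40 for no extra benefit.
Best response: 0.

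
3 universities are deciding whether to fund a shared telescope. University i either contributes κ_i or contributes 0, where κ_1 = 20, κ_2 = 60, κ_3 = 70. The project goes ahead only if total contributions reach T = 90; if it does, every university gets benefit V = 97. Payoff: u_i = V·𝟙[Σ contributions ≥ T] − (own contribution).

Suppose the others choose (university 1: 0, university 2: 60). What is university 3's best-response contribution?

70

Others' total = 60. Contributing 70 brings total to 130 ≥ 90: gain V − κ_3 = 27.
Best response: 70.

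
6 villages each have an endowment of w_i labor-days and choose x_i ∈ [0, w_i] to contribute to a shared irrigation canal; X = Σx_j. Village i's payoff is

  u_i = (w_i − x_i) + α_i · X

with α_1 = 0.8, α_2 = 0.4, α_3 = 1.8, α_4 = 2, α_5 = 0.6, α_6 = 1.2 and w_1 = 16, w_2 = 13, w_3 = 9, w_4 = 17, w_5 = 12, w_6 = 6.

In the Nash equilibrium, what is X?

32

∂u_i/∂x_i = α_i − 1, so village i contributes w_i if α_i > 1, else 0.
α_i > 1 for i ∈ {3, 4, 6}; NE contributions (0, 0, 9, 17, 0, 6), X = 32.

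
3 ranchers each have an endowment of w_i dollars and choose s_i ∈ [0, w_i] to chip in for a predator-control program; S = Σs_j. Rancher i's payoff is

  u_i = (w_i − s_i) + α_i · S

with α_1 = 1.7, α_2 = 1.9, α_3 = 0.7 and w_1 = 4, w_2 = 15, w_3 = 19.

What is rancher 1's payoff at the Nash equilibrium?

∂u_i/∂s_i = α_i − 1, so rancher i contributes w_i if α_i > 1, else 0.
α_i > 1 for i ∈ {1, 2}; NE contributions (4, 15, 0), S = 19.
u_1 = (4 − 4) + 1.7·19 = 32.3.

32.3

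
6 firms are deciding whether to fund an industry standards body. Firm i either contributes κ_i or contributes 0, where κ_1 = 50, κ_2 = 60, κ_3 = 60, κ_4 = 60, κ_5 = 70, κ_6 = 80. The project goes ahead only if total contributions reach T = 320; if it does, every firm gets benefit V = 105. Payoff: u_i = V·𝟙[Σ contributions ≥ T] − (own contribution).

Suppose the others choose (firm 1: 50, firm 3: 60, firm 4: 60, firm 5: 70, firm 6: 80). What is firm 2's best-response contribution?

Others' total = 320 ≥ 320; contributing adds cost 60 for no extra benefit.
Best response: 0.

0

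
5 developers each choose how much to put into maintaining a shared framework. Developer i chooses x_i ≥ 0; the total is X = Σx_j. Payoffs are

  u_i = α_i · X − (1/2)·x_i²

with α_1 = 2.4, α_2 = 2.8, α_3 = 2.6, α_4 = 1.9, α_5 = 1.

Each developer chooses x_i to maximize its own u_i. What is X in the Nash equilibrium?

10.7

Developer i's FOC: ∂u_i/∂x_i = α_i − x_i = 0, so x_i* = α_i.
NE contributions = (2.4, 2.8, 2.6, 1.9, 1); X = 10.7.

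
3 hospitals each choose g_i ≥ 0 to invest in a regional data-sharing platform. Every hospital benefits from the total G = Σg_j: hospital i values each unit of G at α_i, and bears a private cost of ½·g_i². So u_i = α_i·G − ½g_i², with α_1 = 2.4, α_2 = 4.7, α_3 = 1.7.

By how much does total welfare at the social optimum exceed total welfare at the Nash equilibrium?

54.09

Hospital i's FOC: ∂u_i/∂g_i = α_i − g_i = 0, so g_i* = α_i.
NE contributions = (2.4, 4.7, 1.7); G = 8.8.
W^NE = (Σα)·G − ½Σα_i² = 8.8² − ½·30.74 = 62.07.
Planner sets g_i = Σα_j = 8.8 for every i, so G^SO = 3·8.8 = 26.4.
W^SO = (Σα)·G^SO − ½·3·(Σα)² = (3/2)·8.8² = 116.16.
Deadweight loss = W^SO − W^NE = 54.09.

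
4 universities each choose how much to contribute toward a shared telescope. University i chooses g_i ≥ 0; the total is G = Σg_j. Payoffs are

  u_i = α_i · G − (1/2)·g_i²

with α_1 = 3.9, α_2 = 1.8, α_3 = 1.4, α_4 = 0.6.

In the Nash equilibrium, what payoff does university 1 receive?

22.425

University i's FOC: ∂u_i/∂g_i = α_i − g_i = 0, so g_i* = α_i.
NE contributions = (3.9, 1.8, 1.4, 0.6); G = 7.7.
u_1 = α_1·G − ½·(g_1)² = 3.9·7.7 − ½·3.9² = 22.425.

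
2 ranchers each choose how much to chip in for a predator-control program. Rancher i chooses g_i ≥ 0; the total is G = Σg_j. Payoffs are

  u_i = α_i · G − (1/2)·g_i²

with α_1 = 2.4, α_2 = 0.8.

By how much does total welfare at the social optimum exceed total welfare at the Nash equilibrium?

3.2

Rancher i's FOC: ∂u_i/∂g_i = α_i − g_i = 0, so g_i* = α_i.
NE contributions = (2.4, 0.8); G = 3.2.
W^NE = (Σα)·G − ½Σα_i² = 3.2² − ½·6.4 = 7.04.
Planner sets g_i = Σα_j = 3.2 for every i, so G^SO = 2·3.2 = 6.4.
W^SO = (Σα)·G^SO − ½·2·(Σα)² = (2/2)·3.2² = 10.24.
Deadweight loss = W^SO − W^NE = 3.2.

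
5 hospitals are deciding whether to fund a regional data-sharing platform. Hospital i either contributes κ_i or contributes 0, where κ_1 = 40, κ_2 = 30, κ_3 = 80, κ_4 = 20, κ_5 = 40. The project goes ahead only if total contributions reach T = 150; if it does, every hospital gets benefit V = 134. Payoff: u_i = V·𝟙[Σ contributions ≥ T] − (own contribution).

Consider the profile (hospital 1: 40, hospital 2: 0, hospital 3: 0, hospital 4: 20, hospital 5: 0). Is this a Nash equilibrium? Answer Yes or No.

Total = 60 < 150: not provided.
Hospital 1 (pledges 40, payoff -40): dropping to 0 → total 20, payoff 0. Profitable deviation.

No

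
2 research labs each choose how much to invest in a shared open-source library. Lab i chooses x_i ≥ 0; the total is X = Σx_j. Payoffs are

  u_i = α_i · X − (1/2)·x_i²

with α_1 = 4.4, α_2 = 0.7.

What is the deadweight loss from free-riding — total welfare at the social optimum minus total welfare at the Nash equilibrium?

Lab i's FOC: ∂u_i/∂x_i = α_i − x_i = 0, so x_i* = α_i.
NE contributions = (4.4, 0.7); X = 5.1.
W^NE = (Σα)·X − ½Σα_i² = 5.1² − ½·19.85 = 16.085.
Planner sets x_i = Σα_j = 5.1 for every i, so X^SO = 2·5.1 = 10.2.
W^SO = (Σα)·X^SO − ½·2·(Σα)² = (2/2)·5.1² = 26.01.
Deadweight loss = W^SO − W^NE = 9.925.

9.925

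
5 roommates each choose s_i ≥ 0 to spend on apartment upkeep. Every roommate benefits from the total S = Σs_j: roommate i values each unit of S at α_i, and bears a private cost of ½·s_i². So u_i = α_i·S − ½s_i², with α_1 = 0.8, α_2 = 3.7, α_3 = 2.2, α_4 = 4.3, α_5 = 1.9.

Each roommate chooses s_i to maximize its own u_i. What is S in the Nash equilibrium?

Roommate i's FOC: ∂u_i/∂s_i = α_i − s_i = 0, so s_i* = α_i.
NE contributions = (0.8, 3.7, 2.2, 4.3, 1.9); S = 12.9.

12.9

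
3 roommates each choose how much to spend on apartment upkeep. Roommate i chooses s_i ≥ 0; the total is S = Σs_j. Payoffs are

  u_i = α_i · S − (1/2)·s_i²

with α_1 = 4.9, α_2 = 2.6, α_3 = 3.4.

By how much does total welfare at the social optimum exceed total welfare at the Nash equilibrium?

80.57

Roommate i's FOC: ∂u_i/∂s_i = α_i − s_i = 0, so s_i* = α_i.
NE contributions = (4.9, 2.6, 3.4); S = 10.9.
W^NE = (Σα)·S − ½Σα_i² = 10.9² − ½·42.33 = 97.645.
Planner sets s_i = Σα_j = 10.9 for every i, so S^SO = 3·10.9 = 32.7.
W^SO = (Σα)·S^SO − ½·3·(Σα)² = (3/2)·10.9² = 178.215.
Deadweight loss = W^SO − W^NE = 80.57.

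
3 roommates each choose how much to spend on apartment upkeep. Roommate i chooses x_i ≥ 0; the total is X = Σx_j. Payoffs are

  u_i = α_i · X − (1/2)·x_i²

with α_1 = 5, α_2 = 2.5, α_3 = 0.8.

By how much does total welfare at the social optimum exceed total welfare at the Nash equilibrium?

Roommate i's FOC: ∂u_i/∂x_i = α_i − x_i = 0, so x_i* = α_i.
NE contributions = (5, 2.5, 0.8); X = 8.3.
W^NE = (Σα)·X − ½Σα_i² = 8.3² − ½·31.89 = 52.945.
Planner sets x_i = Σα_j = 8.3 for every i, so X^SO = 3·8.3 = 24.9.
W^SO = (Σα)·X^SO − ½·3·(Σα)² = (3/2)·8.3² = 103.335.
Deadweight loss = W^SO − W^NE = 50.39.

50.39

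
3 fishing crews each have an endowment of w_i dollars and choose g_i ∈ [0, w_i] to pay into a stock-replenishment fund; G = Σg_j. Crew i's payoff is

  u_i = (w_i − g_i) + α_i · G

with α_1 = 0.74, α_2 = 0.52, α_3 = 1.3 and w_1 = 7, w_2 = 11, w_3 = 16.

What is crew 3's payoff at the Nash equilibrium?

20.8

∂u_i/∂g_i = α_i − 1, so crew i contributes w_i if α_i > 1, else 0.
α_i > 1 for i ∈ {3}; NE contributions (0, 0, 16), G = 16.
u_3 = (16 − 16) + 1.3·16 = 20.8.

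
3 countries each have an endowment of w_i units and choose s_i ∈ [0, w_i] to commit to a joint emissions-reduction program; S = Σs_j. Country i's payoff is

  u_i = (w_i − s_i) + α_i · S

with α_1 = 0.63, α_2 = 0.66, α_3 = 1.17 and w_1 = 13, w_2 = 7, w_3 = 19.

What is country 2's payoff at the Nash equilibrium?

19.54

∂u_i/∂s_i = α_i − 1, so country i contributes w_i if α_i > 1, else 0.
α_i > 1 for i ∈ {3}; NE contributions (0, 0, 19), S = 19.
u_2 = (7 − 0) + 0.66·19 = 19.54.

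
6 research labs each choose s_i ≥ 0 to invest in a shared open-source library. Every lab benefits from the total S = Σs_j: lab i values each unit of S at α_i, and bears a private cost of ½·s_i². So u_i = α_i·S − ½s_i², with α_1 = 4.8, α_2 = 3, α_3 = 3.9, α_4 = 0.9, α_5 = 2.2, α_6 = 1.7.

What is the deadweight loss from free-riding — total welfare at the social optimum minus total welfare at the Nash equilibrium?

572.395

Lab i's FOC: ∂u_i/∂s_i = α_i − s_i = 0, so s_i* = α_i.
NE contributions = (4.8, 3, 3.9, 0.9, 2.2, 1.7); S = 16.5.
W^NE = (Σα)·S − ½Σα_i² = 16.5² − ½·55.79 = 244.355.
Planner sets s_i = Σα_j = 16.5 for every i, so S^SO = 6·16.5 = 99.
W^SO = (Σα)·S^SO − ½·6·(Σα)² = (6/2)·16.5² = 816.75.
Deadweight loss = W^SO − W^NE = 572.395.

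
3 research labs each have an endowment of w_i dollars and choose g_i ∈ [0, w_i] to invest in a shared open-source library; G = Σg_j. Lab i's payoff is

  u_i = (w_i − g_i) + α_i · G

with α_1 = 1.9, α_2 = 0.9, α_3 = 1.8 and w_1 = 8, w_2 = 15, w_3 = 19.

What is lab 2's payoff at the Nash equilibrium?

39.3

∂u_i/∂g_i = α_i − 1, so lab i contributes w_i if α_i > 1, else 0.
α_i > 1 for i ∈ {1, 3}; NE contributions (8, 0, 19), G = 27.
u_2 = (15 − 0) + 0.9·27 = 39.3.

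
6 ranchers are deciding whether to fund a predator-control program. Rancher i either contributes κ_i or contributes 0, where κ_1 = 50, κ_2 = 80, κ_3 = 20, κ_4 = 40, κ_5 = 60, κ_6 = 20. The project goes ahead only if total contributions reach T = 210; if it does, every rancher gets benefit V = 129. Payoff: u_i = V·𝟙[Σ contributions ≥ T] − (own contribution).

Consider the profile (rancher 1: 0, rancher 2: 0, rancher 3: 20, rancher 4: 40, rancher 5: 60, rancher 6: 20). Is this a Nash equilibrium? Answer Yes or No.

No

Total = 140 < 210: not provided.
Rancher 1 (pledges 0, payoff 0): pledging 50 → total 190, payoff -50. No gain.
Rancher 2 (pledges 0, payoff 0): pledging 80 → total 220, payoff 49. Profitable deviation.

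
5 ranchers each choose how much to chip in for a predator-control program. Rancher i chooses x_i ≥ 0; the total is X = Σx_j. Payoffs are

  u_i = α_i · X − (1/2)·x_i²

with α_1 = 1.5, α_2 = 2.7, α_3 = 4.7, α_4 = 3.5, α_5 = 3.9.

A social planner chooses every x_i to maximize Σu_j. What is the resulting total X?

Planner FOC: ∂(Σu_j)/∂x_i = (Σα_j) − x_i = 0, so x_i^SO = Σα_j = 16.3 for every i; X^SO = 81.5.

81.5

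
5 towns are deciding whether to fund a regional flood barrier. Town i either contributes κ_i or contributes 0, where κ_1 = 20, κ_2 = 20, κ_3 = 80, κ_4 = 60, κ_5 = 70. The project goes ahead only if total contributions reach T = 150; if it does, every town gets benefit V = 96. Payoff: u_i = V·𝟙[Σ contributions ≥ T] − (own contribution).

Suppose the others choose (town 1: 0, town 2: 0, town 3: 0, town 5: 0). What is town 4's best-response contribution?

Others' total = 0. Even contributing 60 gives 60 < 150: no benefit either way.
Best response: 0.

0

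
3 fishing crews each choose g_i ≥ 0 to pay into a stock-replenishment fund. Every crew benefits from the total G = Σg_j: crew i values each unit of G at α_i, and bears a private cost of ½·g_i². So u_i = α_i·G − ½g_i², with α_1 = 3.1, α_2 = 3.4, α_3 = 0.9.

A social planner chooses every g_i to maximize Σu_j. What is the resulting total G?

22.2

Planner FOC: ∂(Σu_j)/∂g_i = (Σα_j) − g_i = 0, so g_i^SO = Σα_j = 7.4 for every i; G^SO = 22.2.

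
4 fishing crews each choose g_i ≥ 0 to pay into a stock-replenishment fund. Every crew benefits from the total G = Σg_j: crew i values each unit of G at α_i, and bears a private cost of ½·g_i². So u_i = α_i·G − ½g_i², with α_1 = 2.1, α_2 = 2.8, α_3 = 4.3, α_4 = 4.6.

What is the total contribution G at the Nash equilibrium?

13.8

Crew i's FOC: ∂u_i/∂g_i = α_i − g_i = 0, so g_i* = α_i.
NE contributions = (2.1, 2.8, 4.3, 4.6); G = 13.8.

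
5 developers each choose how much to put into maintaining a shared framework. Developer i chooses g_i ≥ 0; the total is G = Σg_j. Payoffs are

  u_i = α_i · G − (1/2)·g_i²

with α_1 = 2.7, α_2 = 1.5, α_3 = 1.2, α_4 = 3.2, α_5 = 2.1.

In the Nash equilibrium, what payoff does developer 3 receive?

Developer i's FOC: ∂u_i/∂g_i = α_i − g_i = 0, so g_i* = α_i.
NE contributions = (2.7, 1.5, 1.2, 3.2, 2.1); G = 10.7.
u_3 = α_3·G − ½·(g_3)² = 1.2·10.7 − ½·1.2² = 12.12.

12.12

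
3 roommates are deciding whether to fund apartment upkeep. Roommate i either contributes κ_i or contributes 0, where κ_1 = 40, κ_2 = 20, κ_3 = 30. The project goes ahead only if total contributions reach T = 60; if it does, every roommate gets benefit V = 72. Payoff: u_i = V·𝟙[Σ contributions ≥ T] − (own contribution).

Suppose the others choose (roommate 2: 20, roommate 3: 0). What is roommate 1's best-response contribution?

40

Others' total = 20. Contributing 40 brings total to 60 ≥ 60: gain V − κ_1 = 32.
Best response: 40.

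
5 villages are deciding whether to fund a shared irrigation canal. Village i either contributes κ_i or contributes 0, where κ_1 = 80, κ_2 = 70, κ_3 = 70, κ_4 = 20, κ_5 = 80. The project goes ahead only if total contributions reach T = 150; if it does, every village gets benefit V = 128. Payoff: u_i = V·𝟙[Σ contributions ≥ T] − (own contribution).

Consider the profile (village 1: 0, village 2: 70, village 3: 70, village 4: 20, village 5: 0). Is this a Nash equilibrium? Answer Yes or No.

Yes

Total = 160 ≥ 150: provided.
Village 1 (pledges 0, payoff 128): pledging 80 → total 240, payoff 48. No gain.
Village 2 (pledges 70, payoff 58): dropping to 0 → total 90, payoff 0. No gain.
Village 3 (pledges 70, payoff 58): dropping to 0 → total 90, payoff 0. No gain.
Village 4 (pledges 20, payoff 108): dropping to 0 → total 140, payoff 0. No gain.
Village 5 (pledges 0, payoff 128): pledging 80 → total 240, payoff 48. No gain.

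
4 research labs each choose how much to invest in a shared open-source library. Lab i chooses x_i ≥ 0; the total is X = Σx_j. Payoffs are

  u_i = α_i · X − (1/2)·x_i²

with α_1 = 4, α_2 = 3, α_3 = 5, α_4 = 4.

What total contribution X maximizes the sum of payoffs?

64

Planner FOC: ∂(Σu_j)/∂x_i = (Σα_j) − x_i = 0, so x_i^SO = Σα_j = 16 for every i; X^SO = 64.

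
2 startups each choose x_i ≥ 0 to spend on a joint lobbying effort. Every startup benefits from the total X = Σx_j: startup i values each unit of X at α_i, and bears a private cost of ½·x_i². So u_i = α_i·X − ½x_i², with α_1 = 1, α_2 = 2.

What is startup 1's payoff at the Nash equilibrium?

Startup i's FOC: ∂u_i/∂x_i = α_i − x_i = 0, so x_i* = α_i.
NE contributions = (1, 2); X = 3.
u_1 = α_1·X − ½·(x_1)² = 1·3 − ½·1² = 2.5.

2.5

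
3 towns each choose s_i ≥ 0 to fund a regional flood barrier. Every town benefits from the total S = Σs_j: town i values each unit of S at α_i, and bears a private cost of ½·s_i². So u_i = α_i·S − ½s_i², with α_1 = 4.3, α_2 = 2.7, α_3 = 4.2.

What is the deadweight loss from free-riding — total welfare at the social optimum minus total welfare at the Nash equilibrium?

Town i's FOC: ∂u_i/∂s_i = α_i − s_i = 0, so s_i* = α_i.
NE contributions = (4.3, 2.7, 4.2); S = 11.2.
W^NE = (Σα)·S − ½Σα_i² = 11.2² − ½·43.42 = 103.73.
Planner sets s_i = Σα_j = 11.2 for every i, so S^SO = 3·11.2 = 33.6.
W^SO = (Σα)·S^SO − ½·3·(Σα)² = (3/2)·11.2² = 188.16.
Deadweight loss = W^SO − W^NE = 84.43.

84.43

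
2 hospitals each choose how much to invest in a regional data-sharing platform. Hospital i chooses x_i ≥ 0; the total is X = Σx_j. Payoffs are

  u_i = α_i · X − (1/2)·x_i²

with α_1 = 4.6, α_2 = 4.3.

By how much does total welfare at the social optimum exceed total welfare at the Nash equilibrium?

19.825

Hospital i's FOC: ∂u_i/∂x_i = α_i − x_i = 0, so x_i* = α_i.
NE contributions = (4.6, 4.3); X = 8.9.
W^NE = (Σα)·X − ½Σα_i² = 8.9² − ½·39.65 = 59.385.
Planner sets x_i = Σα_j = 8.9 for every i, so X^SO = 2·8.9 = 17.8.
W^SO = (Σα)·X^SO − ½·2·(Σα)² = (2/2)·8.9² = 79.21.
Deadweight loss = W^SO − W^NE = 19.825.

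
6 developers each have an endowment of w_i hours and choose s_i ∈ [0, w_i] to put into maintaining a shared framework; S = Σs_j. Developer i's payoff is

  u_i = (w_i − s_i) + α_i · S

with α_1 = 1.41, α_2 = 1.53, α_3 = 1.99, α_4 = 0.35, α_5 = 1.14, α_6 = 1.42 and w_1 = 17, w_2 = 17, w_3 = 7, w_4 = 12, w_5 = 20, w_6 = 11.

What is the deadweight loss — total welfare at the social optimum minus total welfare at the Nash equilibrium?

82.08

∂u_i/∂s_i = α_i − 1, so developer i contributes w_i if α_i > 1, else 0.
α_i > 1 for i ∈ {1, 2, 3, 5, 6}; NE contributions (17, 17, 7, 0, 20, 11), S = 72.
W^NE = Σw_i − S^NE + (Σα_i)·S^NE = 84 + 6.84·72 = 576.48.
Planner: ∂(Σu_j)/∂s_i = Σα_j − 1 = 6.84 > 0, so everyone contributes w_i; S^SO = 84, W^SO = 84 + 6.84·84 = 658.56.
Deadweight loss = 82.08.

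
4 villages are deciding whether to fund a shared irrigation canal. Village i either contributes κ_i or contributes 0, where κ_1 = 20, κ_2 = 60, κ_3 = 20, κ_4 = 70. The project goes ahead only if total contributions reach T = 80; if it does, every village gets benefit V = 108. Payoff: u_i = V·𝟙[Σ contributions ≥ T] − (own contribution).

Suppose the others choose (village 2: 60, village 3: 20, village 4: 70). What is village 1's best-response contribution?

0

Others' total = 150 ≥ 80; contributing adds cost 20 for no extra benefit.
Best response: 0.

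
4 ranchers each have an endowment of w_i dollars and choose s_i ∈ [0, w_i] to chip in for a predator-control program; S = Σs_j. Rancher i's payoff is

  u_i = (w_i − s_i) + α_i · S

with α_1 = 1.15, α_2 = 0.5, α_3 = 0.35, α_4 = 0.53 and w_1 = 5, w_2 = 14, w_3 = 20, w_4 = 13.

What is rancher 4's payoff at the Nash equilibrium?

∂u_i/∂s_i = α_i − 1, so rancher i contributes w_i if α_i > 1, else 0.
α_i > 1 for i ∈ {1}; NE contributions (5, 0, 0, 0), S = 5.
u_4 = (13 − 0) + 0.53·5 = 15.65.

15.65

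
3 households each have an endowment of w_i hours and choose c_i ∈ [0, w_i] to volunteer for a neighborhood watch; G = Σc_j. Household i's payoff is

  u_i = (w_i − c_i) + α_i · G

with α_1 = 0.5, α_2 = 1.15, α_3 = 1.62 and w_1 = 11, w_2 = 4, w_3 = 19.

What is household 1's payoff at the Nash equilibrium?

∂u_i/∂c_i = α_i − 1, so household i contributes w_i if α_i > 1, else 0.
α_i > 1 for i ∈ {2, 3}; NE contributions (0, 4, 19), G = 23.
u_1 = (11 − 0) + 0.5·23 = 22.5.

22.5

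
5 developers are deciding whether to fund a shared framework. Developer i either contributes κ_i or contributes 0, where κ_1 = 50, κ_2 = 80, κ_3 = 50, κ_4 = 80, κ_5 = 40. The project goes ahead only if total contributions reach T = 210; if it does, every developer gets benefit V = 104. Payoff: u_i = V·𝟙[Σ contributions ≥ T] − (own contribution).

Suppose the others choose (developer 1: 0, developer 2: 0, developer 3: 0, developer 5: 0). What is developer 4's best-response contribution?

0

Others' total = 0. Even contributing 80 gives 80 < 210: no benefit either way.
Best response: 0.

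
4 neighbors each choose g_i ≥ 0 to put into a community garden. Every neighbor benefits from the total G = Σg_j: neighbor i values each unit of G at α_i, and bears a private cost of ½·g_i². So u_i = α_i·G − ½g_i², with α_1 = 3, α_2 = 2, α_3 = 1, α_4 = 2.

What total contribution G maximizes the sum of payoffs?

Planner FOC: ∂(Σu_j)/∂g_i = (Σα_j) − g_i = 0, so g_i^SO = Σα_j = 8 for every i; G^SO = 32.

32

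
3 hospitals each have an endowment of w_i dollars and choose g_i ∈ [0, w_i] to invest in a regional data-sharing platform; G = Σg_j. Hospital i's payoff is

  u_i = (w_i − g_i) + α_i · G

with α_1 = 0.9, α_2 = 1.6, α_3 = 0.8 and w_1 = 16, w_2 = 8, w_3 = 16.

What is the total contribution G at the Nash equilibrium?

∂u_i/∂g_i = α_i − 1, so hospital i contributes w_i if α_i > 1, else 0.
α_i > 1 for i ∈ {2}; NE contributions (0, 8, 0), G = 8.

8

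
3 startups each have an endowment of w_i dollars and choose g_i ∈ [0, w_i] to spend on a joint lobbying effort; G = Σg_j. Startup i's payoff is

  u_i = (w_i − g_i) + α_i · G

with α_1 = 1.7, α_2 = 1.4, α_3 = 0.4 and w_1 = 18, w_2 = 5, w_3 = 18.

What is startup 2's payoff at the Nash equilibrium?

∂u_i/∂g_i = α_i − 1, so startup i contributes w_i if α_i > 1, else 0.
α_i > 1 for i ∈ {1, 2}; NE contributions (18, 5, 0), G = 23.
u_2 = (5 − 5) + 1.4·23 = 32.2.

32.2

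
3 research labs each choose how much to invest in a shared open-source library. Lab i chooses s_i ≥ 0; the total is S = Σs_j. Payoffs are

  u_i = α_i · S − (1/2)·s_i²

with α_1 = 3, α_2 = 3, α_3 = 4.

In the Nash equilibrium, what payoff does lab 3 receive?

32

Lab i's FOC: ∂u_i/∂s_i = α_i − s_i = 0, so s_i* = α_i.
NE contributions = (3, 3, 4); S = 10.
u_3 = α_3·S − ½·(s_3)² = 4·10 − ½·4² = 32.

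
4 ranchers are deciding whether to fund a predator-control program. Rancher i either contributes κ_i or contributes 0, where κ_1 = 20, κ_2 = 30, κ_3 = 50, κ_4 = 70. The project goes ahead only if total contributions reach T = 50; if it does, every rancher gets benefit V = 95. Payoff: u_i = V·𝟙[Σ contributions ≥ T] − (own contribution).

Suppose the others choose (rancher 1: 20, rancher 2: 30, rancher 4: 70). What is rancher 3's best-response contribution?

Others' total = 120 ≥ 50; contributing adds cost 50 for no extra benefit.
Best response: 0.

0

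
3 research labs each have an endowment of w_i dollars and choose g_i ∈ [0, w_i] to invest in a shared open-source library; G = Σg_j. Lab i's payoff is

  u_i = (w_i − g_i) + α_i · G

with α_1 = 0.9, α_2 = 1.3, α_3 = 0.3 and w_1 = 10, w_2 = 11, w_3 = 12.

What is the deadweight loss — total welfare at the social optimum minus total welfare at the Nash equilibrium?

∂u_i/∂g_i = α_i − 1, so lab i contributes w_i if α_i > 1, else 0.
α_i > 1 for i ∈ {2}; NE contributions (0, 11, 0), G = 11.
W^NE = Σw_i − G^NE + (Σα_i)·G^NE = 33 + 1.5·11 = 49.5.
Planner: ∂(Σu_j)/∂g_i = Σα_j − 1 = 1.5 > 0, so everyone contributes w_i; G^SO = 33, W^SO = 33 + 1.5·33 = 82.5.
Deadweight loss = 33.

33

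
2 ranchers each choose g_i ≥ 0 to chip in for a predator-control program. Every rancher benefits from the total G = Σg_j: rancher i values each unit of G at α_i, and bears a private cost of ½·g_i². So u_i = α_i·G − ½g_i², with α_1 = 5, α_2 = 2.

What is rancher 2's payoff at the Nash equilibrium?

12

Rancher i's FOC: ∂u_i/∂g_i = α_i − g_i = 0, so g_i* = α_i.
NE contributions = (5, 2); G = 7.
u_2 = α_2·G − ½·(g_2)² = 2·7 − ½·2² = 12.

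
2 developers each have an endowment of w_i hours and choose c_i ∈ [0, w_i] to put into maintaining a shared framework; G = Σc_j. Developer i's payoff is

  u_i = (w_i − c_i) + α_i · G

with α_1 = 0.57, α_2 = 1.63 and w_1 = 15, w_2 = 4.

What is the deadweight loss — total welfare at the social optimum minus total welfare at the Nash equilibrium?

18

∂u_i/∂c_i = α_i − 1, so developer i contributes w_i if α_i > 1, else 0.
α_i > 1 for i ∈ {2}; NE contributions (0, 4), G = 4.
W^NE = Σw_i − G^NE + (Σα_i)·G^NE = 19 + 1.2·4 = 23.8.
Planner: ∂(Σu_j)/∂c_i = Σα_j − 1 = 1.2 > 0, so everyone contributes w_i; G^SO = 19, W^SO = 19 + 1.2·19 = 41.8.
Deadweight loss = 18.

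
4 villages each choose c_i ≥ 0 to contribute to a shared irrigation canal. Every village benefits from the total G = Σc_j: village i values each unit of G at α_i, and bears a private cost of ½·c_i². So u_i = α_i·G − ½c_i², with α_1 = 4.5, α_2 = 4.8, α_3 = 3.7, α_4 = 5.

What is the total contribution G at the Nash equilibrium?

Village i's FOC: ∂u_i/∂c_i = α_i − c_i = 0, so c_i* = α_i.
NE contributions = (4.5, 4.8, 3.7, 5); G = 18.

18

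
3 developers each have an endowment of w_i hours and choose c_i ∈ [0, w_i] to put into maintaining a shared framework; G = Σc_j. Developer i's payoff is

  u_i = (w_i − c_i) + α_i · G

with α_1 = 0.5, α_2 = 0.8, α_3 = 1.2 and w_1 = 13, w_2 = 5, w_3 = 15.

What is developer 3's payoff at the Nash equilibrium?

∂u_i/∂c_i = α_i − 1, so developer i contributes w_i if α_i > 1, else 0.
α_i > 1 for i ∈ {3}; NE contributions (0, 0, 15), G = 15.
u_3 = (15 − 15) + 1.2·15 = 18.

18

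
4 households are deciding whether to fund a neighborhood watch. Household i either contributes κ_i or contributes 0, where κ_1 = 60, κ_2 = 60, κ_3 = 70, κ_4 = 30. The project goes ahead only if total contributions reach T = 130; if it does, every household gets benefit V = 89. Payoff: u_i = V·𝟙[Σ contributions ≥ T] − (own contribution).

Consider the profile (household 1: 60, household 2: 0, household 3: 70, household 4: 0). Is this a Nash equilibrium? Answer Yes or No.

Total = 130 ≥ 130: provided.
Household 1 (pledges 60, payoff 29): dropping to 0 → total 70, payoff 0. No gain.
Household 2 (pledges 0, payoff 89): pledging 60 → total 190, payoff 29. No gain.
Household 3 (pledges 70, payoff 19): dropping to 0 → total 60, payoff 0. No gain.
Household 4 (pledges 0, payoff 89): pledging 30 → total 160, payoff 59. No gain.

Yes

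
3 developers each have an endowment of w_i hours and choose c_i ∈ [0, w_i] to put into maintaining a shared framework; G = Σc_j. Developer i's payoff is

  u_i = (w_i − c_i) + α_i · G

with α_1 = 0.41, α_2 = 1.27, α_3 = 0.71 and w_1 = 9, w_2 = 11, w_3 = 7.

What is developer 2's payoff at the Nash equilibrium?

∂u_i/∂c_i = α_i − 1, so developer i contributes w_i if α_i > 1, else 0.
α_i > 1 for i ∈ {2}; NE contributions (0, 11, 0), G = 11.
u_2 = (11 − 11) + 1.27·11 = 13.97.

13.97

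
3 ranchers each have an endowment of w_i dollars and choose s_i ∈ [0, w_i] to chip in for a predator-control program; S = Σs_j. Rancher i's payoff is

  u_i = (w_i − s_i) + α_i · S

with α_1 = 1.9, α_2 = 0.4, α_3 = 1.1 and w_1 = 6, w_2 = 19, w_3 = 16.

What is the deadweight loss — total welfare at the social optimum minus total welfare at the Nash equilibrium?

∂u_i/∂s_i = α_i − 1, so rancher i contributes w_i if α_i > 1, else 0.
α_i > 1 for i ∈ {1, 3}; NE contributions (6, 0, 16), S = 22.
W^NE = Σw_i − S^NE + (Σα_i)·S^NE = 41 + 2.4·22 = 93.8.
Planner: ∂(Σu_j)/∂s_i = Σα_j − 1 = 2.4 > 0, so everyone contributes w_i; S^SO = 41, W^SO = 41 + 2.4·41 = 139.4.
Deadweight loss = 45.6.

45.6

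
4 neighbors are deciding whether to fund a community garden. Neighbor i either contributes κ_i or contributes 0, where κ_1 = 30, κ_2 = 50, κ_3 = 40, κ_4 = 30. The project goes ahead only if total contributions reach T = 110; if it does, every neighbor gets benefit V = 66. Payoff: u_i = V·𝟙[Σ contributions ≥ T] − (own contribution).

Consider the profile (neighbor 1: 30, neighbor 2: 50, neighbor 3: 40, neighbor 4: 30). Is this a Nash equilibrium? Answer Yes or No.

Total = 150 ≥ 110: provided.
Neighbor 1 (pledges 30, payoff 36): dropping to 0 → total 120, payoff 66. Profitable deviation.

No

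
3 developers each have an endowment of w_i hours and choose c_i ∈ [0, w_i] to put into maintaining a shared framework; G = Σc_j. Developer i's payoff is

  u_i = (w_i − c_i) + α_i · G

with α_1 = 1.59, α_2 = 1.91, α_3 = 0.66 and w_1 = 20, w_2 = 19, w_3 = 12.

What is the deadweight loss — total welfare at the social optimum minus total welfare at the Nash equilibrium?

37.92

∂u_i/∂c_i = α_i − 1, so developer i contributes w_i if α_i > 1, else 0.
α_i > 1 for i ∈ {1, 2}; NE contributions (20, 19, 0), G = 39.
W^NE = Σw_i − G^NE + (Σα_i)·G^NE = 51 + 3.16·39 = 174.24.
Planner: ∂(Σu_j)/∂c_i = Σα_j − 1 = 3.16 > 0, so everyone contributes w_i; G^SO = 51, W^SO = 51 + 3.16·51 = 212.16.
Deadweight loss = 37.92.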